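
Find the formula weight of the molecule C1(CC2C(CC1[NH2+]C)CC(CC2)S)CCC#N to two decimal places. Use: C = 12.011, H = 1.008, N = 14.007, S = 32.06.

Molecular formula: C14H25N2S+.
M = 14×12.011 + 25×1.008 + 2×14.007 + 1×32.06 = 253.43 g/mol.

253.43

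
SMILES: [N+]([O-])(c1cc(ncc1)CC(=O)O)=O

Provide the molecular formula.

Heavy atoms from the SMILES: 7 C, 2 N, 4 O.
Implicit hydrogens by atom environment:
  3 × C (aromatic): 1 H each → 3
  2 × C (aromatic): no H
  2 × O: no H
  1 × C: 2 H
  1 × C: no H
  1 × N (aromatic): no H
  1 × N (charge +1): no H
  1 × O: 1 H
  1 × O (charge -1): no H
  Total hydrogens = 6.
Molecular formula: C7H6N2O4

C7H6N2O4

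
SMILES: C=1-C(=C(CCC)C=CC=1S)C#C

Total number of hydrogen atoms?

Hydrogens are implicit in SMILES; fill each atom to its normal valence:
  3 × C (aromatic): 1 H each → 3
  3 × C (aromatic): no H
  2 × C: 2 H each → 4
  1 × C: 3 H
  1 × C: 1 H
  1 × C: no H
  1 × S: 1 H
  Total hydrogens = 12.

12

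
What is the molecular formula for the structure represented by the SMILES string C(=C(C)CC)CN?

C6H13N

Heavy atoms from the SMILES: 6 C, 1 N.
Implicit hydrogens by atom environment:
  2 × C: 3 H each → 6
  2 × C: 2 H each → 4
  1 × C: 1 H
  1 × C: no H
  1 × N: 2 H
  Total hydrogens = 13.
Molecular formula: C6H13N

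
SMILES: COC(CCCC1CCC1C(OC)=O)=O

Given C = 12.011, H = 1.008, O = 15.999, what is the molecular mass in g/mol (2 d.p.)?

Molecular formula: C11H18O4.
M = 11×12.011 + 18×1.008 + 4×15.999 = 214.26 g/mol.

214.26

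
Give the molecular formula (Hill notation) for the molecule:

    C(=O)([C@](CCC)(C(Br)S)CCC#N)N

C9H15BrN2OS

Heavy atoms from the SMILES: 1 Br, 9 C, 2 N, 1 O, 1 S.
Implicit hydrogens by atom environment:
  4 × C: 2 H each → 8
  3 × C: no H
  1 × Br: no H
  1 × C: 3 H
  1 × C: 1 H
  1 × N: 2 H
  1 × N: no H
  1 × O: no H
  1 × S: 1 H
  Total hydrogens = 15.
Molecular formula: C9H15BrN2OS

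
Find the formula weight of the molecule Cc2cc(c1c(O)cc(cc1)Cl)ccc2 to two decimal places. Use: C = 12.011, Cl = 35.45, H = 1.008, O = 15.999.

Molecular formula: C13H11ClO.
M = 13×12.011 + 1×35.45 + 11×1.008 + 1×15.999 = 218.68 g/mol.

218.68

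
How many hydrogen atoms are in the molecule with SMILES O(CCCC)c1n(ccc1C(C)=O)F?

14

Hydrogens are implicit in SMILES; fill each atom to its normal valence:
  3 × C: 2 H each → 6
  2 × C: 3 H each → 6
  2 × C (aromatic): 1 H each → 2
  2 × C (aromatic): no H
  2 × O: no H
  1 × C: no H
  1 × F: no H
  1 × N (aromatic): no H
  Total hydrogens = 14.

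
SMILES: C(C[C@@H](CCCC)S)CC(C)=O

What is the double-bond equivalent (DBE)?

Molecular formula from the SMILES: C10H20OS.
DoU = (2C + 2 + N − H − X)/2 = (2·10 + 2 + 0 − 20 − 0)/2 = 2/2 = 1.
(Structurally: 0 ring(s) + 1 π bond(s) = 1.)

1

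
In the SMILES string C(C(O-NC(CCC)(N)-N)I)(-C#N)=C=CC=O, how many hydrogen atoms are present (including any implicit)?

15

Hydrogens are implicit in SMILES; fill each atom to its normal valence:
  4 × C: no H
  3 × C: 1 H each → 3
  2 × C: 2 H each → 4
  2 × N: 2 H each → 4
  2 × O: no H
  1 × C: 3 H
  1 × I: no H
  1 × N: 1 H
  1 × N: no H
  Total hydrogens = 15.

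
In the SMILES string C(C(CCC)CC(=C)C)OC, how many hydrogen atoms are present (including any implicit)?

20

Hydrogens are implicit in SMILES; fill each atom to its normal valence:
  5 × C: 2 H each → 10
  3 × C: 3 H each → 9
  1 × C: 1 H
  1 × C: no H
  1 × O: no H
  Total hydrogens = 20.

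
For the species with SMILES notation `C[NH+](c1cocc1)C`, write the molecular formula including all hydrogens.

C6H10NO+

Heavy atoms from the SMILES: 6 C, 1 N, 1 O.
Implicit hydrogens by atom environment:
  3 × C (aromatic): 1 H each → 3
  2 × C: 3 H each → 6
  1 × C (aromatic): no H
  1 × N (charge +1): 1 H
  1 × O (aromatic): no H
  Total hydrogens = 10.
Net charge +1.
Molecular formula: C6H10NO+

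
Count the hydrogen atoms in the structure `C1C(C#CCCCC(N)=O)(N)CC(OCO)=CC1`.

20

Hydrogens are implicit in SMILES; fill each atom to its normal valence:
  7 × C: 2 H each → 14
  5 × C: no H
  2 × N: 2 H each → 4
  2 × O: no H
  1 × C: 1 H
  1 × O: 1 H
  Total hydrogens = 20.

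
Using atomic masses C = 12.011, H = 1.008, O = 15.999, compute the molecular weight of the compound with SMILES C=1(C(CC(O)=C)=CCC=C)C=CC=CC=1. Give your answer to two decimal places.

200.28

Molecular formula: C14H16O.
M = 14×12.011 + 16×1.008 + 1×15.999 = 200.28 g/mol.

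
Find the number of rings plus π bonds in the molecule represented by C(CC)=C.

Molecular formula from the SMILES: C4H8.
DoU = (2C + 2 + N − H − X)/2 = (2·4 + 2 + 0 − 8 − 0)/2 = 2/2 = 1.
(Structurally: 0 ring(s) + 1 π bond(s) = 1.)

1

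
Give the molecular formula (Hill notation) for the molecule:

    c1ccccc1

Heavy atoms from the SMILES: 6 C.
Implicit hydrogens by atom environment:
  6 × C (aromatic): 1 H each → 6
  Total hydrogens = 6.
Molecular formula: C6H6

C6H6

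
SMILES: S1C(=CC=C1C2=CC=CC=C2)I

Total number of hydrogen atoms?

7

Hydrogens are implicit in SMILES; fill each atom to its normal valence:
  7 × C (aromatic): 1 H each → 7
  3 × C (aromatic): no H
  1 × I: no H
  1 × S (aromatic): no H
  Total hydrogens = 7.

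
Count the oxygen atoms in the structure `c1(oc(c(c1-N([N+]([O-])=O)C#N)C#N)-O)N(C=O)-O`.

6

The symbol for oxygen appears 6 times in the SMILES.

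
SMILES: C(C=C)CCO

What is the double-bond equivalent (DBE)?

Molecular formula from the SMILES: C5H10O.
DoU = (2C + 2 + N − H − X)/2 = (2·5 + 2 + 0 − 10 − 0)/2 = 2/2 = 1.
(Structurally: 0 ring(s) + 1 π bond(s) = 1.)

1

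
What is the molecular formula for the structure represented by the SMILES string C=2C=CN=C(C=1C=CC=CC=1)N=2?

Heavy atoms from the SMILES: 10 C, 2 N.
Implicit hydrogens by atom environment:
  8 × C (aromatic): 1 H each → 8
  2 × C (aromatic): no H
  2 × N (aromatic): no H
  Total hydrogens = 8.
Molecular formula: C10H8N2

C10H8N2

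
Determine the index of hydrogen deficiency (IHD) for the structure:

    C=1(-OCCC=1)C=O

Molecular formula from the SMILES: C5H6O2.
DoU = (2C + 2 + N − H − X)/2 = (2·5 + 2 + 0 − 6 − 0)/2 = 6/2 = 3.
(Structurally: 1 ring(s) + 2 π bond(s) = 3.)

3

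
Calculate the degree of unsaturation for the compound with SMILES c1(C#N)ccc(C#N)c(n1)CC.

Molecular formula from the SMILES: C9H7N3.
DoU = (2C + 2 + N − H − X)/2 = (2·9 + 2 + 3 − 7 − 0)/2 = 16/2 = 8.
(Structurally: 1 ring(s) + 7 π bond(s) = 8.)

8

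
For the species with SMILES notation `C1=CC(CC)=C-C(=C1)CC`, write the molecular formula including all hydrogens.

C10H14

Heavy atoms from the SMILES: 10 C.
Implicit hydrogens by atom environment:
  4 × C (aromatic): 1 H each → 4
  2 × C: 3 H each → 6
  2 × C: 2 H each → 4
  2 × C (aromatic): no H
  Total hydrogens = 14.
Molecular formula: C10H14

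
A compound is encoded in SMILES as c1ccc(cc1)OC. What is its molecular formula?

C7H8O

Heavy atoms from the SMILES: 7 C, 1 O.
Implicit hydrogens by atom environment:
  5 × C (aromatic): 1 H each → 5
  1 × C: 3 H
  1 × C (aromatic): no H
  1 × O: no H
  Total hydrogens = 8.
Molecular formula: C7H8O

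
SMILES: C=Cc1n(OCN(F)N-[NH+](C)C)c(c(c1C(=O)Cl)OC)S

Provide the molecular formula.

Heavy atoms from the SMILES: 11 C, 1 Cl, 1 F, 4 N, 3 O, 1 S.
Implicit hydrogens by atom environment:
  4 × C (aromatic): no H
  3 × C: 3 H each → 9
  3 × O: no H
  2 × C: 2 H each → 4
  1 × C: 1 H
  1 × C: no H
  1 × Cl: no H
  1 × F: no H
  1 × N: 1 H
  1 × N (charge +1): 1 H
  1 × N (aromatic): no H
  1 × N: no H
  1 × S: 1 H
  Total hydrogens = 17.
Net charge +1.
Molecular formula: C11H17ClFN4O3S+

C11H17ClFN4O3S+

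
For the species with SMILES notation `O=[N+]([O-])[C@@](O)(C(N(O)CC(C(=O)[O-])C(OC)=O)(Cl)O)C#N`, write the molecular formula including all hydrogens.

Heavy atoms from the SMILES: 8 C, 1 Cl, 3 N, 9 O.
Implicit hydrogens by atom environment:
  5 × C: no H
  4 × O: no H
  3 × O: 1 H each → 3
  2 × N: no H
  2 × O (charge -1): no H
  1 × C: 3 H
  1 × C: 2 H
  1 × C: 1 H
  1 × Cl: no H
  1 × N (charge +1): no H
  Total hydrogens = 9.
Net charge -1.
Molecular formula: C8H9ClN3O9-

C8H9ClN3O9-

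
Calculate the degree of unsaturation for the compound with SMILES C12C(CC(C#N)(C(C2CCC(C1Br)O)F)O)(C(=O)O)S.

5

Molecular formula from the SMILES: C12H15BrFNO4S.
DoU = (2C + 2 + N − H − X)/2 = (2·12 + 2 + 1 − 15 − 2)/2 = 10/2 = 5.
(Structurally: 2 ring(s) + 3 π bond(s) = 5.)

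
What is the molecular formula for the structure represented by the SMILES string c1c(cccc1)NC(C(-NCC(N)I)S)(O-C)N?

C11H19IN4OS

Heavy atoms from the SMILES: 11 C, 1 I, 4 N, 1 O, 1 S.
Implicit hydrogens by atom environment:
  5 × C (aromatic): 1 H each → 5
  2 × C: 1 H each → 2
  2 × N: 2 H each → 4
  2 × N: 1 H each → 2
  1 × C: 3 H
  1 × C: 2 H
  1 × C: no H
  1 × C (aromatic): no H
  1 × I: no H
  1 × O: no H
  1 × S: 1 H
  Total hydrogens = 19.
Molecular formula: C11H19IN4OS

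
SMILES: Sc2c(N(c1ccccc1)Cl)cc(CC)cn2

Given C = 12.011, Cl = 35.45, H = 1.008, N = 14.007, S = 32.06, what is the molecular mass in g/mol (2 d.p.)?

Molecular formula: C13H13ClN2S.
M = 13×12.011 + 1×35.45 + 13×1.008 + 2×14.007 + 1×32.06 = 264.77 g/mol.

264.77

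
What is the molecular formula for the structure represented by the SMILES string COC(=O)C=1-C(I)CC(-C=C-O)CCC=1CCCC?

C15H23IO3

Heavy atoms from the SMILES: 15 C, 1 I, 3 O.
Implicit hydrogens by atom environment:
  6 × C: 2 H each → 12
  4 × C: 1 H each → 4
  3 × C: no H
  2 × C: 3 H each → 6
  2 × O: no H
  1 × I: no H
  1 × O: 1 H
  Total hydrogens = 23.
Molecular formula: C15H23IO3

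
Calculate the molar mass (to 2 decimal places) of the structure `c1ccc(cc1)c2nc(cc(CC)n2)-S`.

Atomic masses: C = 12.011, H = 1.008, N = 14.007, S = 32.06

Molecular formula: C12H12N2S.
M = 12×12.011 + 12×1.008 + 2×14.007 + 1×32.06 = 216.30 g/mol.

216.30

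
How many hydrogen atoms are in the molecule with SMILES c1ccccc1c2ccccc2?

10

Hydrogens are implicit in SMILES; fill each atom to its normal valence:
  10 × C (aromatic): 1 H each → 10
  2 × C (aromatic): no H
  Total hydrogens = 10.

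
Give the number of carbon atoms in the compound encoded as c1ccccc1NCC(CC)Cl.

The symbol for carbon appears 10 times in the SMILES. Lowercase c denotes aromatic carbon and counts toward C.

10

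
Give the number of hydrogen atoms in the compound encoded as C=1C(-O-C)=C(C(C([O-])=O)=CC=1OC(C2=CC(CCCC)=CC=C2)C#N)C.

Hydrogens are implicit in SMILES; fill each atom to its normal valence:
  6 × C (aromatic): 1 H each → 6
  6 × C (aromatic): no H
  3 × C: 3 H each → 9
  3 × C: 2 H each → 6
  3 × O: no H
  2 × C: no H
  1 × C: 1 H
  1 × N: no H
  1 × O (charge -1): no H
  Total hydrogens = 22.

22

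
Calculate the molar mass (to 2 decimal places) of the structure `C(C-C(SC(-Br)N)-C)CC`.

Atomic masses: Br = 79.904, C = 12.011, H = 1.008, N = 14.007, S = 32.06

226.18

Molecular formula: C7H16BrNS.
M = 1×79.904 + 7×12.011 + 16×1.008 + 1×14.007 + 1×32.06 = 226.18 g/mol.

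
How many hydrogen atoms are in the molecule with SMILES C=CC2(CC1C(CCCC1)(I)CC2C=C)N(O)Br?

Hydrogens are implicit in SMILES; fill each atom to its normal valence:
  8 × C: 2 H each → 16
  4 × C: 1 H each → 4
  2 × C: no H
  1 × Br: no H
  1 × I: no H
  1 × N: no H
  1 × O: 1 H
  Total hydrogens = 21.

21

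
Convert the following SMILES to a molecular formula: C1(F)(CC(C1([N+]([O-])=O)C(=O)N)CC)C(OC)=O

C9H13FN2O5

Heavy atoms from the SMILES: 9 C, 1 F, 2 N, 5 O.
Implicit hydrogens by atom environment:
  4 × C: no H
  4 × O: no H
  2 × C: 3 H each → 6
  2 × C: 2 H each → 4
  1 × C: 1 H
  1 × F: no H
  1 × N: 2 H
  1 × N (charge +1): no H
  1 × O (charge -1): no H
  Total hydrogens = 13.
Molecular formula: C9H13FN2O5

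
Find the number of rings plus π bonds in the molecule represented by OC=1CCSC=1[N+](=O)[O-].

Molecular formula from the SMILES: C4H5NO3S.
DoU = (2C + 2 + N − H − X)/2 = (2·4 + 2 + 1 − 5 − 0)/2 = 6/2 = 3.
(Structurally: 1 ring(s) + 2 π bond(s) = 3.)

3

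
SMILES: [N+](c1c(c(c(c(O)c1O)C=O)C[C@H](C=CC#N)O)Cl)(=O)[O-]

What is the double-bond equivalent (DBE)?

9

Molecular formula from the SMILES: C12H9ClN2O6.
DoU = (2C + 2 + N − H − X)/2 = (2·12 + 2 + 2 − 9 − 1)/2 = 18/2 = 9.
(Structurally: 1 ring(s) + 8 π bond(s) = 9.)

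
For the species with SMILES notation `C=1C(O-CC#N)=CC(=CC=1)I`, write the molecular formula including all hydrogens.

Heavy atoms from the SMILES: 8 C, 1 I, 1 N, 1 O.
Implicit hydrogens by atom environment:
  4 × C (aromatic): 1 H each → 4
  2 × C (aromatic): no H
  1 × C: 2 H
  1 × C: no H
  1 × I: no H
  1 × N: no H
  1 × O: no H
  Total hydrogens = 6.
Molecular formula: C8H6INO

C8H6INO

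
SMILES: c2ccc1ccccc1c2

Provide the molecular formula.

C10H8

Heavy atoms from the SMILES: 10 C.
Implicit hydrogens by atom environment:
  8 × C (aromatic): 1 H each → 8
  2 × C (aromatic): no H
  Total hydrogens = 8.
Molecular formula: C10H8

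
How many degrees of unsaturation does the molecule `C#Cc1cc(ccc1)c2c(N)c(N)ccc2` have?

Molecular formula from the SMILES: C14H12N2.
DoU = (2C + 2 + N − H − X)/2 = (2·14 + 2 + 2 − 12 − 0)/2 = 20/2 = 10.
(Structurally: 2 ring(s) + 8 π bond(s) = 10.)

10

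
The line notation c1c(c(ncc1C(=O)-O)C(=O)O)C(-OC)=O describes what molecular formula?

C9H7NO6

Heavy atoms from the SMILES: 9 C, 1 N, 6 O.
Implicit hydrogens by atom environment:
  4 × O: no H
  3 × C (aromatic): no H
  3 × C: no H
  2 × C (aromatic): 1 H each → 2
  2 × O: 1 H each → 2
  1 × C: 3 H
  1 × N (aromatic): no H
  Total hydrogens = 7.
Molecular formula: C9H7NO6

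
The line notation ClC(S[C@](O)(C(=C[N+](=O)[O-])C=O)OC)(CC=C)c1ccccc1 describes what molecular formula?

Heavy atoms from the SMILES: 15 C, 1 Cl, 1 N, 5 O, 1 S.
Implicit hydrogens by atom environment:
  5 × C (aromatic): 1 H each → 5
  3 × C: 1 H each → 3
  3 × C: no H
  3 × O: no H
  2 × C: 2 H each → 4
  1 × C: 3 H
  1 × C (aromatic): no H
  1 × Cl: no H
  1 × N (charge +1): no H
  1 × O: 1 H
  1 × O (charge -1): no H
  1 × S: no H
  Total hydrogens = 16.
Molecular formula: C15H16ClNO5S

C15H16ClNO5S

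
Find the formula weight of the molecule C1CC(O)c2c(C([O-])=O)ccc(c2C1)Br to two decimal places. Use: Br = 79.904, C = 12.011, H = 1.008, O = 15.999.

270.10

Molecular formula: C11H10BrO3-.
M = 1×79.904 + 11×12.011 + 10×1.008 + 3×15.999 = 270.10 g/mol.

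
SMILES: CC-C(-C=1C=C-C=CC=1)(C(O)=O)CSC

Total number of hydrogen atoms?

Hydrogens are implicit in SMILES; fill each atom to its normal valence:
  5 × C (aromatic): 1 H each → 5
  2 × C: 3 H each → 6
  2 × C: 2 H each → 4
  2 × C: no H
  1 × C (aromatic): no H
  1 × O: 1 H
  1 × O: no H
  1 × S: no H
  Total hydrogens = 16.

16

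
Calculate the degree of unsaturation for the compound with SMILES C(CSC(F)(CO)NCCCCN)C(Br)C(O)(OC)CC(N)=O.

Molecular formula from the SMILES: C13H27BrFN3O4S.
DoU = (2C + 2 + N − H − X)/2 = (2·13 + 2 + 3 − 27 − 2)/2 = 2/2 = 1.
(Structurally: 0 ring(s) + 1 π bond(s) = 1.)

1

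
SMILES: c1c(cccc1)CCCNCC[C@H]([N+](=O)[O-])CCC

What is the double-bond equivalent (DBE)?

Molecular formula from the SMILES: C15H24N2O2.
DoU = (2C + 2 + N − H − X)/2 = (2·15 + 2 + 2 − 24 − 0)/2 = 10/2 = 5.
(Structurally: 1 ring(s) + 4 π bond(s) = 5.)

5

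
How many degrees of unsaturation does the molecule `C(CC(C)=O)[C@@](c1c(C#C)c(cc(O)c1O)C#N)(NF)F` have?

9

Molecular formula from the SMILES: C14H12F2N2O3.
DoU = (2C + 2 + N − H − X)/2 = (2·14 + 2 + 2 − 12 − 2)/2 = 18/2 = 9.
(Structurally: 1 ring(s) + 8 π bond(s) = 9.)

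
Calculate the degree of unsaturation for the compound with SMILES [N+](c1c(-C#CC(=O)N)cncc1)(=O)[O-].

8

Molecular formula from the SMILES: C8H5N3O3.
DoU = (2C + 2 + N − H − X)/2 = (2·8 + 2 + 3 − 5 − 0)/2 = 16/2 = 8.
(Structurally: 1 ring(s) + 7 π bond(s) = 8.)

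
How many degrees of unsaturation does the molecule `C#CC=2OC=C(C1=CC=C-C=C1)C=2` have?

Molecular formula from the SMILES: C12H8O.
DoU = (2C + 2 + N − H − X)/2 = (2·12 + 2 + 0 − 8 − 0)/2 = 18/2 = 9.
(Structurally: 2 ring(s) + 7 π bond(s) = 9.)

9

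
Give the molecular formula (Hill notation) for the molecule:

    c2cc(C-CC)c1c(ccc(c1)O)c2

C13H14O

Heavy atoms from the SMILES: 13 C, 1 O.
Implicit hydrogens by atom environment:
  6 × C (aromatic): 1 H each → 6
  4 × C (aromatic): no H
  2 × C: 2 H each → 4
  1 × C: 3 H
  1 × O: 1 H
  Total hydrogens = 14.
Molecular formula: C13H14O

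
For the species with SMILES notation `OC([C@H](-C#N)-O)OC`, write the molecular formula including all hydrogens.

C4H7NO3

Heavy atoms from the SMILES: 4 C, 1 N, 3 O.
Implicit hydrogens by atom environment:
  2 × C: 1 H each → 2
  2 × O: 1 H each → 2
  1 × C: 3 H
  1 × C: no H
  1 × N: no H
  1 × O: no H
  Total hydrogens = 7.
Molecular formula: C4H7NO3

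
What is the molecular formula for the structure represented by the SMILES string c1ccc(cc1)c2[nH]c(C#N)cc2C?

C12H10N2

Heavy atoms from the SMILES: 12 C, 2 N.
Implicit hydrogens by atom environment:
  6 × C (aromatic): 1 H each → 6
  4 × C (aromatic): no H
  1 × C: 3 H
  1 × C: no H
  1 × N (aromatic): 1 H
  1 × N: no H
  Total hydrogens = 10.
Molecular formula: C12H10N2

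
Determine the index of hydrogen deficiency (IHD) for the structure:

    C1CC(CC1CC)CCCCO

1

Molecular formula from the SMILES: C11H22O.
DoU = (2C + 2 + N − H − X)/2 = (2·11 + 2 + 0 − 22 − 0)/2 = 2/2 = 1.
(Structurally: 1 ring(s) + 0 π bond(s) = 1.)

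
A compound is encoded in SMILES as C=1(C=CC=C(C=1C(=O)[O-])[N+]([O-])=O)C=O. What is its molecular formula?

Heavy atoms from the SMILES: 8 C, 1 N, 5 O.
Implicit hydrogens by atom environment:
  3 × C (aromatic): 1 H each → 3
  3 × C (aromatic): no H
  3 × O: no H
  2 × O (charge -1): no H
  1 × C: 1 H
  1 × C: no H
  1 × N (charge +1): no H
  Total hydrogens = 4.
Net charge -1.
Molecular formula: C8H4NO5-

C8H4NO5-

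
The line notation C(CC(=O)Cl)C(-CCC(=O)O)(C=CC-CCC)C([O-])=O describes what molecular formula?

C14H20ClO5-

Heavy atoms from the SMILES: 14 C, 1 Cl, 5 O.
Implicit hydrogens by atom environment:
  7 × C: 2 H each → 14
  4 × C: no H
  3 × O: no H
  2 × C: 1 H each → 2
  1 × C: 3 H
  1 × Cl: no H
  1 × O: 1 H
  1 × O (charge -1): no H
  Total hydrogens = 20.
Net charge -1.
Molecular formula: C14H20ClO5-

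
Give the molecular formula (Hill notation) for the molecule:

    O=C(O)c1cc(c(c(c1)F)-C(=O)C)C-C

C11H11FO3

Heavy atoms from the SMILES: 11 C, 1 F, 3 O.
Implicit hydrogens by atom environment:
  4 × C (aromatic): no H
  2 × C: 3 H each → 6
  2 × C (aromatic): 1 H each → 2
  2 × C: no H
  2 × O: no H
  1 × C: 2 H
  1 × F: no H
  1 × O: 1 H
  Total hydrogens = 11.
Molecular formula: C11H11FO3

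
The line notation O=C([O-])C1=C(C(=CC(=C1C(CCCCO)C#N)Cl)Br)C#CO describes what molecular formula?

Heavy atoms from the SMILES: 1 Br, 15 C, 1 Cl, 1 N, 4 O.
Implicit hydrogens by atom environment:
  5 × C (aromatic): no H
  4 × C: 2 H each → 8
  4 × C: no H
  2 × O: 1 H each → 2
  1 × Br: no H
  1 × C (aromatic): 1 H
  1 × C: 1 H
  1 × Cl: no H
  1 × N: no H
  1 × O: no H
  1 × O (charge -1): no H
  Total hydrogens = 12.
Net charge -1.
Molecular formula: C15H12BrClNO4-

C15H12BrClNO4-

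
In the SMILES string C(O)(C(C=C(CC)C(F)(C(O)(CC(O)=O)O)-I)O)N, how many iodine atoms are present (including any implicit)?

The symbol for iodine appears 1 time in the SMILES.

1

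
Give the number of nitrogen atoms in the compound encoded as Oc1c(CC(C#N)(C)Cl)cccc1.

1

The symbol for nitrogen appears 1 time in the SMILES.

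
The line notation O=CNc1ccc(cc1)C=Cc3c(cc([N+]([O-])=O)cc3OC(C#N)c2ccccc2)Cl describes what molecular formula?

C23H16ClN3O4

Heavy atoms from the SMILES: 23 C, 1 Cl, 3 N, 4 O.
Implicit hydrogens by atom environment:
  11 × C (aromatic): 1 H each → 11
  7 × C (aromatic): no H
  4 × C: 1 H each → 4
  3 × O: no H
  1 × C: no H
  1 × Cl: no H
  1 × N: 1 H
  1 × N (charge +1): no H
  1 × N: no H
  1 × O (charge -1): no H
  Total hydrogens = 16.
Molecular formula: C23H16ClN3O4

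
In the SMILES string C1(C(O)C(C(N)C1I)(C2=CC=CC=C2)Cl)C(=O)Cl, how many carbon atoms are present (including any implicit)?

12

The symbol for carbon appears 12 times in the SMILES. (Cl is a single chlorine, not C + l.)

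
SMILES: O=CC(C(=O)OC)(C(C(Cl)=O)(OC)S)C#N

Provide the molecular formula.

C8H8ClNO5S

Heavy atoms from the SMILES: 8 C, 1 Cl, 1 N, 5 O, 1 S.
Implicit hydrogens by atom environment:
  5 × C: no H
  5 × O: no H
  2 × C: 3 H each → 6
  1 × C: 1 H
  1 × Cl: no H
  1 × N: no H
  1 × S: 1 H
  Total hydrogens = 8.
Molecular formula: C8H8ClNO5S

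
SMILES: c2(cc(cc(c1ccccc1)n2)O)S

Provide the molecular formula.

Heavy atoms from the SMILES: 11 C, 1 N, 1 O, 1 S.
Implicit hydrogens by atom environment:
  7 × C (aromatic): 1 H each → 7
  4 × C (aromatic): no H
  1 × N (aromatic): no H
  1 × O: 1 H
  1 × S: 1 H
  Total hydrogens = 9.
Molecular formula: C11H9NOS

C11H9NOS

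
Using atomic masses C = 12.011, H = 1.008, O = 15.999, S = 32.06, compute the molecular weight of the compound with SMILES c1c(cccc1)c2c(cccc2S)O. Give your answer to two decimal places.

202.27

Molecular formula: C12H10OS.
M = 12×12.011 + 10×1.008 + 1×15.999 + 1×32.06 = 202.27 g/mol.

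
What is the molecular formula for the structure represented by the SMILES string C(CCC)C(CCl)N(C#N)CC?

Heavy atoms from the SMILES: 9 C, 1 Cl, 2 N.
Implicit hydrogens by atom environment:
  5 × C: 2 H each → 10
  2 × C: 3 H each → 6
  2 × N: no H
  1 × C: 1 H
  1 × C: no H
  1 × Cl: no H
  Total hydrogens = 17.
Molecular formula: C9H17ClN2

C9H17ClN2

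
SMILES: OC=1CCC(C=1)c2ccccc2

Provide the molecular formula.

C11H12O

Heavy atoms from the SMILES: 11 C, 1 O.
Implicit hydrogens by atom environment:
  5 × C (aromatic): 1 H each → 5
  2 × C: 2 H each → 4
  2 × C: 1 H each → 2
  1 × C: no H
  1 × C (aromatic): no H
  1 × O: 1 H
  Total hydrogens = 12.
Molecular formula: C11H12O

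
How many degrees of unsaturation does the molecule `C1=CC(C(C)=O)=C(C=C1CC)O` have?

5

Molecular formula from the SMILES: C10H12O2.
DoU = (2C + 2 + N − H − X)/2 = (2·10 + 2 + 0 − 12 − 0)/2 = 10/2 = 5.
(Structurally: 1 ring(s) + 4 π bond(s) = 5.)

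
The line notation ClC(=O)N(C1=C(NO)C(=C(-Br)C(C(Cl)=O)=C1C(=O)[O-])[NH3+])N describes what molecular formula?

Heavy atoms from the SMILES: 1 Br, 9 C, 2 Cl, 4 N, 5 O.
Implicit hydrogens by atom environment:
  6 × C (aromatic): no H
  3 × C: no H
  3 × O: no H
  2 × Cl: no H
  1 × Br: no H
  1 × N (charge +1): 3 H
  1 × N: 2 H
  1 × N: 1 H
  1 × N: no H
  1 × O: 1 H
  1 × O (charge -1): no H
  Total hydrogens = 7.
Molecular formula: C9H7BrCl2N4O5

C9H7BrCl2N4O5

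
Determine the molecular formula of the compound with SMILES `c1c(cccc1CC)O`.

Heavy atoms from the SMILES: 8 C, 1 O.
Implicit hydrogens by atom environment:
  4 × C (aromatic): 1 H each → 4
  2 × C (aromatic): no H
  1 × C: 3 H
  1 × C: 2 H
  1 × O: 1 H
  Total hydrogens = 10.
Molecular formula: C8H10O

C8H10O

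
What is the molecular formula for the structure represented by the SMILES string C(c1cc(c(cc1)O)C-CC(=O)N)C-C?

Heavy atoms from the SMILES: 12 C, 1 N, 2 O.
Implicit hydrogens by atom environment:
  4 × C: 2 H each → 8
  3 × C (aromatic): 1 H each → 3
  3 × C (aromatic): no H
  1 × C: 3 H
  1 × C: no H
  1 × N: 2 H
  1 × O: 1 H
  1 × O: no H
  Total hydrogens = 17.
Molecular formula: C12H17NO2

C12H17NO2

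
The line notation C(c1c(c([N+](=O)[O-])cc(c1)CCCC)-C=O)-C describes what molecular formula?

Heavy atoms from the SMILES: 13 C, 1 N, 3 O.
Implicit hydrogens by atom environment:
  4 × C: 2 H each → 8
  4 × C (aromatic): no H
  2 × C: 3 H each → 6
  2 × C (aromatic): 1 H each → 2
  2 × O: no H
  1 × C: 1 H
  1 × N (charge +1): no H
  1 × O (charge -1): no H
  Total hydrogens = 17.
Molecular formula: C13H17NO3

C13H17NO3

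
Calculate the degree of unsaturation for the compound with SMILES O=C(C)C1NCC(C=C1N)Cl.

Molecular formula from the SMILES: C7H11ClN2O.
DoU = (2C + 2 + N − H − X)/2 = (2·7 + 2 + 2 − 11 − 1)/2 = 6/2 = 3.
(Structurally: 1 ring(s) + 2 π bond(s) = 3.)

3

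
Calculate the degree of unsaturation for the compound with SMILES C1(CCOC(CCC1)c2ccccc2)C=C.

6

Molecular formula from the SMILES: C15H20O.
DoU = (2C + 2 + N − H − X)/2 = (2·15 + 2 + 0 − 20 − 0)/2 = 12/2 = 6.
(Structurally: 2 ring(s) + 4 π bond(s) = 6.)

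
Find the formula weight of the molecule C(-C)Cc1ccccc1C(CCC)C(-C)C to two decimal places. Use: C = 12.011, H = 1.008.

Molecular formula: C16H26.
M = 16×12.011 + 26×1.008 = 218.38 g/mol.

218.38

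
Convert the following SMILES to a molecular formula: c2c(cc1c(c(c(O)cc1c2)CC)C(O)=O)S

C13H12O3S

Heavy atoms from the SMILES: 13 C, 3 O, 1 S.
Implicit hydrogens by atom environment:
  6 × C (aromatic): no H
  4 × C (aromatic): 1 H each → 4
  2 × O: 1 H each → 2
  1 × C: 3 H
  1 × C: 2 H
  1 × C: no H
  1 × O: no H
  1 × S: 1 H
  Total hydrogens = 12.
Molecular formula: C13H12O3S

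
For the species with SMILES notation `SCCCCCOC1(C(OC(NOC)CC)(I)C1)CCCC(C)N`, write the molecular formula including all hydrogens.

C17H35IN2O3S

Heavy atoms from the SMILES: 17 C, 1 I, 2 N, 3 O, 1 S.
Implicit hydrogens by atom environment:
  10 × C: 2 H each → 20
  3 × C: 3 H each → 9
  3 × O: no H
  2 × C: 1 H each → 2
  2 × C: no H
  1 × I: no H
  1 × N: 2 H
  1 × N: 1 H
  1 × S: 1 H
  Total hydrogens = 35.
Molecular formula: C17H35IN2O3S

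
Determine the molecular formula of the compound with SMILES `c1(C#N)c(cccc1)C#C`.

Heavy atoms from the SMILES: 9 C, 1 N.
Implicit hydrogens by atom environment:
  4 × C (aromatic): 1 H each → 4
  2 × C (aromatic): no H
  2 × C: no H
  1 × C: 1 H
  1 × N: no H
  Total hydrogens = 5.
Molecular formula: C9H5N

C9H5N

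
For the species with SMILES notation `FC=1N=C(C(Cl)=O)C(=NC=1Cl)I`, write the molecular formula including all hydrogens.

C5Cl2FIN2O

Heavy atoms from the SMILES: 5 C, 2 Cl, 1 F, 1 I, 2 N, 1 O.
Implicit hydrogens by atom environment:
  4 × C (aromatic): no H
  2 × Cl: no H
  2 × N (aromatic): no H
  1 × C: no H
  1 × F: no H
  1 × I: no H
  1 × O: no H
  Total hydrogens = 0.
Molecular formula: C5Cl2FIN2O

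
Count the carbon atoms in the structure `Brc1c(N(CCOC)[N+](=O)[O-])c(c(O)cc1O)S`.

The symbol for carbon appears 9 times in the SMILES. Lowercase c denotes aromatic carbon and counts toward C.

9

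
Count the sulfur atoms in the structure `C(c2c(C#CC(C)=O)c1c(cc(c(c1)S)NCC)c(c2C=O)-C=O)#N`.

The symbol for sulfur appears 1 time in the SMILES.

1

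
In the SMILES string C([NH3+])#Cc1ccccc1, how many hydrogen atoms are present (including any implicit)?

8

Hydrogens are implicit in SMILES; fill each atom to its normal valence:
  5 × C (aromatic): 1 H each → 5
  2 × C: no H
  1 × C (aromatic): no H
  1 × N (charge +1): 3 H
  Total hydrogens = 8.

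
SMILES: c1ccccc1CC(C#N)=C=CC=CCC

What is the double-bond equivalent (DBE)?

9

Molecular formula from the SMILES: C15H15N.
DoU = (2C + 2 + N − H − X)/2 = (2·15 + 2 + 1 − 15 − 0)/2 = 18/2 = 9.
(Structurally: 1 ring(s) + 8 π bond(s) = 9.)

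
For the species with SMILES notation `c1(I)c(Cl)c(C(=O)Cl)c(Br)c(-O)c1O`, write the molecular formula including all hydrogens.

C7H2BrCl2IO3

Heavy atoms from the SMILES: 1 Br, 7 C, 2 Cl, 1 I, 3 O.
Implicit hydrogens by atom environment:
  6 × C (aromatic): no H
  2 × Cl: no H
  2 × O: 1 H each → 2
  1 × Br: no H
  1 × C: no H
  1 × I: no H
  1 × O: no H
  Total hydrogens = 2.
Molecular formula: C7H2BrCl2IO3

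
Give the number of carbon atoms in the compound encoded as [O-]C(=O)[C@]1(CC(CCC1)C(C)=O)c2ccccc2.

The symbol for carbon appears 15 times in the SMILES. Lowercase c denotes aromatic carbon and counts toward C.

15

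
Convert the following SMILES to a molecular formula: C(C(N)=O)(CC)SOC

C5H11NO2S

Heavy atoms from the SMILES: 5 C, 1 N, 2 O, 1 S.
Implicit hydrogens by atom environment:
  2 × C: 3 H each → 6
  2 × O: no H
  1 × C: 2 H
  1 × C: 1 H
  1 × C: no H
  1 × N: 2 H
  1 × S: no H
  Total hydrogens = 11.
Molecular formula: C5H11NO2S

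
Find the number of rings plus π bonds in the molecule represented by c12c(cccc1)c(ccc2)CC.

7

Molecular formula from the SMILES: C12H12.
DoU = (2C + 2 + N − H − X)/2 = (2·12 + 2 + 0 − 12 − 0)/2 = 14/2 = 7.
(Structurally: 2 ring(s) + 5 π bond(s) = 7.)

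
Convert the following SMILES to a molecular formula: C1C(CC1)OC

Heavy atoms from the SMILES: 5 C, 1 O.
Implicit hydrogens by atom environment:
  3 × C: 2 H each → 6
  1 × C: 3 H
  1 × C: 1 H
  1 × O: no H
  Total hydrogens = 10.
Molecular formula: C5H10O

C5H10O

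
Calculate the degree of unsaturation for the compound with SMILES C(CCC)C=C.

1

Molecular formula from the SMILES: C6H12.
DoU = (2C + 2 + N − H − X)/2 = (2·6 + 2 + 0 − 12 − 0)/2 = 2/2 = 1.
(Structurally: 0 ring(s) + 1 π bond(s) = 1.)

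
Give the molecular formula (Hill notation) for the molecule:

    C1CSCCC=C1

C6H10S

Heavy atoms from the SMILES: 6 C, 1 S.
Implicit hydrogens by atom environment:
  4 × C: 2 H each → 8
  2 × C: 1 H each → 2
  1 × S: no H
  Total hydrogens = 10.
Molecular formula: C6H10S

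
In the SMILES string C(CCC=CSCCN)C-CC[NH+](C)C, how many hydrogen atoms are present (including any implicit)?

27

Hydrogens are implicit in SMILES; fill each atom to its normal valence:
  8 × C: 2 H each → 16
  2 × C: 3 H each → 6
  2 × C: 1 H each → 2
  1 × N: 2 H
  1 × N (charge +1): 1 H
  1 × S: no H
  Total hydrogens = 27.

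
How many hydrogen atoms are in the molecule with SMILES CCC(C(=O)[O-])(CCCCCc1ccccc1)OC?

Hydrogens are implicit in SMILES; fill each atom to its normal valence:
  6 × C: 2 H each → 12
  5 × C (aromatic): 1 H each → 5
  2 × C: 3 H each → 6
  2 × C: no H
  2 × O: no H
  1 × C (aromatic): no H
  1 × O (charge -1): no H
  Total hydrogens = 23.

23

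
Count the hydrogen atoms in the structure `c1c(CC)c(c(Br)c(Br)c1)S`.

Hydrogens are implicit in SMILES; fill each atom to its normal valence:
  4 × C (aromatic): no H
  2 × Br: no H
  2 × C (aromatic): 1 H each → 2
  1 × C: 3 H
  1 × C: 2 H
  1 × S: 1 H
  Total hydrogens = 8.

8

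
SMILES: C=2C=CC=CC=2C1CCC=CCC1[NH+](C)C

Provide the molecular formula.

C15H22N+

Heavy atoms from the SMILES: 15 C, 1 N.
Implicit hydrogens by atom environment:
  5 × C (aromatic): 1 H each → 5
  4 × C: 1 H each → 4
  3 × C: 2 H each → 6
  2 × C: 3 H each → 6
  1 × C (aromatic): no H
  1 × N (charge +1): 1 H
  Total hydrogens = 22.
Net charge +1.
Molecular formula: C15H22N+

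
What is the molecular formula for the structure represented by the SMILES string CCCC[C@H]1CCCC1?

Heavy atoms from the SMILES: 9 C.
Implicit hydrogens by atom environment:
  7 × C: 2 H each → 14
  1 × C: 3 H
  1 × C: 1 H
  Total hydrogens = 18.
Molecular formula: C9H18

C9H18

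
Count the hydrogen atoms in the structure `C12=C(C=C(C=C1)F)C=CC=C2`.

Hydrogens are implicit in SMILES; fill each atom to its normal valence:
  7 × C (aromatic): 1 H each → 7
  3 × C (aromatic): no H
  1 × F: no H
  Total hydrogens = 7.

7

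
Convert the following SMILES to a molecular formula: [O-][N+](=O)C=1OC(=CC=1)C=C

Heavy atoms from the SMILES: 6 C, 1 N, 3 O.
Implicit hydrogens by atom environment:
  2 × C (aromatic): 1 H each → 2
  2 × C (aromatic): no H
  1 × C: 2 H
  1 × C: 1 H
  1 × N (charge +1): no H
  1 × O (aromatic): no H
  1 × O: no H
  1 × O (charge -1): no H
  Total hydrogens = 5.
Molecular formula: C6H5NO3

C6H5NO3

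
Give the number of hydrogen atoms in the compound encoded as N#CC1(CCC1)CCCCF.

14

Hydrogens are implicit in SMILES; fill each atom to its normal valence:
  7 × C: 2 H each → 14
  2 × C: no H
  1 × F: no H
  1 × N: no H
  Total hydrogens = 14.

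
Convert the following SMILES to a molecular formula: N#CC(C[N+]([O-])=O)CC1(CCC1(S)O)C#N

Heavy atoms from the SMILES: 9 C, 3 N, 3 O, 1 S.
Implicit hydrogens by atom environment:
  4 × C: 2 H each → 8
  4 × C: no H
  2 × N: no H
  1 × C: 1 H
  1 × N (charge +1): no H
  1 × O: 1 H
  1 × O: no H
  1 × O (charge -1): no H
  1 × S: 1 H
  Total hydrogens = 11.
Molecular formula: C9H11N3O3S

C9H11N3O3S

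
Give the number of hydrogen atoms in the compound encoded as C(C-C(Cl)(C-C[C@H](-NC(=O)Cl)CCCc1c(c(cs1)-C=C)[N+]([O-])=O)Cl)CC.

Hydrogens are implicit in SMILES; fill each atom to its normal valence:
  9 × C: 2 H each → 18
  3 × C (aromatic): no H
  3 × Cl: no H
  2 × C: 1 H each → 2
  2 × C: no H
  2 × O: no H
  1 × C: 3 H
  1 × C (aromatic): 1 H
  1 × N: 1 H
  1 × N (charge +1): no H
  1 × O (charge -1): no H
  1 × S (aromatic): no H
  Total hydrogens = 25.

25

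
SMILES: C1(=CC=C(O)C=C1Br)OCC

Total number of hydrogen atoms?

9

Hydrogens are implicit in SMILES; fill each atom to its normal valence:
  3 × C (aromatic): 1 H each → 3
  3 × C (aromatic): no H
  1 × Br: no H
  1 × C: 3 H
  1 × C: 2 H
  1 × O: 1 H
  1 × O: no H
  Total hydrogens = 9.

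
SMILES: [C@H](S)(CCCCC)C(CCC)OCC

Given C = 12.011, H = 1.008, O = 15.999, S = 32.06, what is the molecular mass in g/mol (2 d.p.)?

218.40

Molecular formula: C12H26OS.
M = 12×12.011 + 26×1.008 + 1×15.999 + 1×32.06 = 218.40 g/mol.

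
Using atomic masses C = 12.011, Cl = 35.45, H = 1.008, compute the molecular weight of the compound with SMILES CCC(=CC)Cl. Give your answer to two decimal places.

104.58

Molecular formula: C5H9Cl.
M = 5×12.011 + 1×35.45 + 9×1.008 = 104.58 g/mol.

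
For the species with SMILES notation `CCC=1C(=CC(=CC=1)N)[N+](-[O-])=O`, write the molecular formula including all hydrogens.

C8H10N2O2

Heavy atoms from the SMILES: 8 C, 2 N, 2 O.
Implicit hydrogens by atom environment:
  3 × C (aromatic): 1 H each → 3
  3 × C (aromatic): no H
  1 × C: 3 H
  1 × C: 2 H
  1 × N: 2 H
  1 × N (charge +1): no H
  1 × O: no H
  1 × O (charge -1): no H
  Total hydrogens = 10.
Molecular formula: C8H10N2O2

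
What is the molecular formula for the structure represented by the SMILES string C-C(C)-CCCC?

C7H16

Heavy atoms from the SMILES: 7 C.
Implicit hydrogens by atom environment:
  3 × C: 3 H each → 9
  3 × C: 2 H each → 6
  1 × C: 1 H
  Total hydrogens = 16.
Molecular formula: C7H16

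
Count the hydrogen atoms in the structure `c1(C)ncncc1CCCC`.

Hydrogens are implicit in SMILES; fill each atom to its normal valence:
  3 × C: 2 H each → 6
  2 × C: 3 H each → 6
  2 × C (aromatic): 1 H each → 2
  2 × C (aromatic): no H
  2 × N (aromatic): no H
  Total hydrogens = 14.

14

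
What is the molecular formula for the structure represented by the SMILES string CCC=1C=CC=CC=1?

Heavy atoms from the SMILES: 8 C.
Implicit hydrogens by atom environment:
  5 × C (aromatic): 1 H each → 5
  1 × C: 3 H
  1 × C: 2 H
  1 × C (aromatic): no H
  Total hydrogens = 10.
Molecular formula: C8H10

C8H10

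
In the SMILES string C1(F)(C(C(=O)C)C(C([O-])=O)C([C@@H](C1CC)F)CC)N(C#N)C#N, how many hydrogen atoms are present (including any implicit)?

18

Hydrogens are implicit in SMILES; fill each atom to its normal valence:
  5 × C: 1 H each → 5
  5 × C: no H
  3 × C: 3 H each → 9
  3 × N: no H
  2 × C: 2 H each → 4
  2 × F: no H
  2 × O: no H
  1 × O (charge -1): no H
  Total hydrogens = 18.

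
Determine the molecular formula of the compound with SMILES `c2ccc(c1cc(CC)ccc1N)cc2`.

C14H15N

Heavy atoms from the SMILES: 14 C, 1 N.
Implicit hydrogens by atom environment:
  8 × C (aromatic): 1 H each → 8
  4 × C (aromatic): no H
  1 × C: 3 H
  1 × C: 2 H
  1 × N: 2 H
  Total hydrogens = 15.
Molecular formula: C14H15N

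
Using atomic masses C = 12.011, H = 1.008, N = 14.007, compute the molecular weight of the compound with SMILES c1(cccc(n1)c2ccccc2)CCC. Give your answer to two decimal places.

Molecular formula: C14H15N.
M = 14×12.011 + 15×1.008 + 1×14.007 = 197.28 g/mol.

197.28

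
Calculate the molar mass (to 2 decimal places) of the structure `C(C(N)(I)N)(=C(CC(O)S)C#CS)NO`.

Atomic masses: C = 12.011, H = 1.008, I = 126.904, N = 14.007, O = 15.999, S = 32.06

Molecular formula: C7H12IN3O2S2.
M = 7×12.011 + 12×1.008 + 1×126.904 + 3×14.007 + 2×15.999 + 2×32.06 = 361.22 g/mol.

361.22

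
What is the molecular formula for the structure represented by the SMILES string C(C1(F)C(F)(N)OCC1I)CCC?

C8H14F2INO

Heavy atoms from the SMILES: 8 C, 2 F, 1 I, 1 N, 1 O.
Implicit hydrogens by atom environment:
  4 × C: 2 H each → 8
  2 × C: no H
  2 × F: no H
  1 × C: 3 H
  1 × C: 1 H
  1 × I: no H
  1 × N: 2 H
  1 × O: no H
  Total hydrogens = 14.
Molecular formula: C8H14F2INO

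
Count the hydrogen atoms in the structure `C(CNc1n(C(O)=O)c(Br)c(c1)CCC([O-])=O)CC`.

16

Hydrogens are implicit in SMILES; fill each atom to its normal valence:
  5 × C: 2 H each → 10
  3 × C (aromatic): no H
  2 × C: no H
  2 × O: no H
  1 × Br: no H
  1 × C: 3 H
  1 × C (aromatic): 1 H
  1 × N: 1 H
  1 × N (aromatic): no H
  1 × O: 1 H
  1 × O (charge -1): no H
  Total hydrogens = 16.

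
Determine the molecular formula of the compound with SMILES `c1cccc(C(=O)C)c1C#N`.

Heavy atoms from the SMILES: 9 C, 1 N, 1 O.
Implicit hydrogens by atom environment:
  4 × C (aromatic): 1 H each → 4
  2 × C (aromatic): no H
  2 × C: no H
  1 × C: 3 H
  1 × N: no H
  1 × O: no H
  Total hydrogens = 7.
Molecular formula: C9H7NO

C9H7NO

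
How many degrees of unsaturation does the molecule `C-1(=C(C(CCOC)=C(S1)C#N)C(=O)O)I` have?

6

Molecular formula from the SMILES: C9H8INO3S.
DoU = (2C + 2 + N − H − X)/2 = (2·9 + 2 + 1 − 8 − 1)/2 = 12/2 = 6.
(Structurally: 1 ring(s) + 5 π bond(s) = 6.)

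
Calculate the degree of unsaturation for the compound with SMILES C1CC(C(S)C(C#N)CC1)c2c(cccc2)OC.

7

Molecular formula from the SMILES: C15H19NOS.
DoU = (2C + 2 + N − H − X)/2 = (2·15 + 2 + 1 − 19 − 0)/2 = 14/2 = 7.
(Structurally: 2 ring(s) + 5 π bond(s) = 7.)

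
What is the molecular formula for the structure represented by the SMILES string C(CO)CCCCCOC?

C8H18O2

Heavy atoms from the SMILES: 8 C, 2 O.
Implicit hydrogens by atom environment:
  7 × C: 2 H each → 14
  1 × C: 3 H
  1 × O: 1 H
  1 × O: no H
  Total hydrogens = 18.
Molecular formula: C8H18O2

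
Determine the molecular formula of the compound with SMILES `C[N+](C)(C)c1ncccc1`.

Heavy atoms from the SMILES: 8 C, 2 N.
Implicit hydrogens by atom environment:
  4 × C (aromatic): 1 H each → 4
  3 × C: 3 H each → 9
  1 × C (aromatic): no H
  1 × N (aromatic): no H
  1 × N (charge +1): no H
  Total hydrogens = 13.
Net charge +1.
Molecular formula: C8H13N2+

C8H13N2+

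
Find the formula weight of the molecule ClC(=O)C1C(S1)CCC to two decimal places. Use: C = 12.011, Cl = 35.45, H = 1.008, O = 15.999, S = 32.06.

164.65

Molecular formula: C6H9ClOS.
M = 6×12.011 + 1×35.45 + 9×1.008 + 1×15.999 + 1×32.06 = 164.65 g/mol.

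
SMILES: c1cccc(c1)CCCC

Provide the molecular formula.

C10H14

Heavy atoms from the SMILES: 10 C.
Implicit hydrogens by atom environment:
  5 × C (aromatic): 1 H each → 5
  3 × C: 2 H each → 6
  1 × C: 3 H
  1 × C (aromatic): no H
  Total hydrogens = 14.
Molecular formula: C10H14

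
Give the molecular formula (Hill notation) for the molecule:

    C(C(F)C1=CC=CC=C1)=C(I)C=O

C10H8FIO

Heavy atoms from the SMILES: 10 C, 1 F, 1 I, 1 O.
Implicit hydrogens by atom environment:
  5 × C (aromatic): 1 H each → 5
  3 × C: 1 H each → 3
  1 × C: no H
  1 × C (aromatic): no H
  1 × F: no H
  1 × I: no H
  1 × O: no H
  Total hydrogens = 8.
Molecular formula: C10H8FIO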